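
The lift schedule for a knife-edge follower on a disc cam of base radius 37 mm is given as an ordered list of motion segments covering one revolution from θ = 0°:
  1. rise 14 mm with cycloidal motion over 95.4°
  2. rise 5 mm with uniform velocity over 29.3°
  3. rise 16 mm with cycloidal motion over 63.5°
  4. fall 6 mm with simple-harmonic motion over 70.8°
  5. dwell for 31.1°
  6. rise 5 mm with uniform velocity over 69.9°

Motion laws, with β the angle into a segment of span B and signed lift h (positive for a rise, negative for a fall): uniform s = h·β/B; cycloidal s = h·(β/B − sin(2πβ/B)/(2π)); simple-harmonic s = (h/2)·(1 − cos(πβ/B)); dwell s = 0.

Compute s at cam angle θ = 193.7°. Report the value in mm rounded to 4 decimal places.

seg 1 [0°–95.4°] cycloidal, h=14: full span → s += 14 → s = 14.0000
seg 2 [95.4°–124.7°] uniform, h=5: full span → s += 5 → s = 19.0000
seg 3 [124.7°–188.2°] cycloidal, h=16: full span → s += 16 → s = 35.0000
seg 4 [188.2°–259°] simple-harmonic, h=-6: θ=193.7° here. β=5.5, B=70.8. -6/2·(1 − cos(π·0.0777)) = -0.0889 → s = 34.9111

34.9111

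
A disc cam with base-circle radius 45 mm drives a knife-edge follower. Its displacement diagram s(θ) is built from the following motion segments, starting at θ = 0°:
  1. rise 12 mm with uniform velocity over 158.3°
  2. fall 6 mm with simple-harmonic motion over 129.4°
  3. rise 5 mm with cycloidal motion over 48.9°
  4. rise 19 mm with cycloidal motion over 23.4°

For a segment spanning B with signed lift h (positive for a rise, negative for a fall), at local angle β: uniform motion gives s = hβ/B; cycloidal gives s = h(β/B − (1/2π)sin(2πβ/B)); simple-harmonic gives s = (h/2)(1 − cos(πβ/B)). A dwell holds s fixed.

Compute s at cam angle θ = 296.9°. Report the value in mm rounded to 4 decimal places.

seg 1 [0°–158.3°] uniform, h=12: full span → s += 12 → s = 12.0000
seg 2 [158.3°–287.7°] simple-harmonic, h=-6: full span → s += -6 → s = 6.0000
seg 3 [287.7°–336.6°] cycloidal, h=5: θ=296.9° here. β=9.2, B=48.9. 5·(0.1881 − sin(2π·0.1881)/(2π)) = 0.2043 → s = 6.2043

6.2043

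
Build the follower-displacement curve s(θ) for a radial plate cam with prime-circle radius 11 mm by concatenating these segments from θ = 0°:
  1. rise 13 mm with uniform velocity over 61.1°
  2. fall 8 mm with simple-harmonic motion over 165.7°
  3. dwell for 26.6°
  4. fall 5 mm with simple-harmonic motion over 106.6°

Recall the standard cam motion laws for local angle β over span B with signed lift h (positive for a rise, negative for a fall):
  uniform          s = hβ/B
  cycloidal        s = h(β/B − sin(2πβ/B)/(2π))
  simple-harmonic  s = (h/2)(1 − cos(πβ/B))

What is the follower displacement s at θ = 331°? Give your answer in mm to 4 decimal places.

seg 1 [0°–61.1°] uniform, h=13: full span → s += 13 → s = 13.0000
seg 2 [61.1°–226.8°] simple-harmonic, h=-8: full span → s += -8 → s = 5.0000
seg 3 [226.8°–253.4°] dwell: s stays 5.0000
seg 4 [253.4°–360°] simple-harmonic, h=-5: θ=331° here. β=77.6, B=106.6. -5/2·(1 − cos(π·0.7280)) = -4.1412 → s = 0.8588

0.8588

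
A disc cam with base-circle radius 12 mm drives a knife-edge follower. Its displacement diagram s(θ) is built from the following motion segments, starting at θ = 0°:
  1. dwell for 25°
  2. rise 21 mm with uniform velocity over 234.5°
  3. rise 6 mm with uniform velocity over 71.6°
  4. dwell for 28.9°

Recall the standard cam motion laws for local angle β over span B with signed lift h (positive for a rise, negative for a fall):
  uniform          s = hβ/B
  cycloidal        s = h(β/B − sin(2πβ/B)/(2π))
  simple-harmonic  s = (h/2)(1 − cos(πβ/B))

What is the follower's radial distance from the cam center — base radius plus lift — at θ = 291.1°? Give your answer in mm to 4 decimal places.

seg 1 [0°–25°] dwell: s stays 0.0000
seg 2 [25°–259.5°] uniform, h=21: full span → s += 21 → s = 21.0000
seg 3 [259.5°–331.1°] uniform, h=6: θ=291.1° here. β=31.6, B=71.6. 6·31.6/71.6 = 2.6480 → s = 23.6480
radial distance = base radius + s = 12 + 23.6480 = 35.6480

35.6480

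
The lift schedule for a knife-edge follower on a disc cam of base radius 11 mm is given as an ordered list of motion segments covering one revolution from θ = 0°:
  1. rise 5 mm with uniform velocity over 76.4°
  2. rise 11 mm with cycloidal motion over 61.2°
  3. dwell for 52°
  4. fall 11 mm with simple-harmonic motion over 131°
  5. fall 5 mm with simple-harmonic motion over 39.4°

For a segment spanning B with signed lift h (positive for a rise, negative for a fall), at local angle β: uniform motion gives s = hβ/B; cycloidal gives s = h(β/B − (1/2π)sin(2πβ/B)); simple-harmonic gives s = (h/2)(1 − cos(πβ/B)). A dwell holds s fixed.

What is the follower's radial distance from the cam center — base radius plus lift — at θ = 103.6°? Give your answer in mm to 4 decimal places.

seg 1 [0°–76.4°] uniform, h=5: full span → s += 5 → s = 5.0000
seg 2 [76.4°–137.6°] cycloidal, h=11: θ=103.6° here. β=27.2, B=61.2. 11·(0.4444 − sin(2π·0.4444)/(2π)) = 4.2901 → s = 9.2901
radial distance = base radius + s = 11 + 9.2901 = 20.2901

20.2901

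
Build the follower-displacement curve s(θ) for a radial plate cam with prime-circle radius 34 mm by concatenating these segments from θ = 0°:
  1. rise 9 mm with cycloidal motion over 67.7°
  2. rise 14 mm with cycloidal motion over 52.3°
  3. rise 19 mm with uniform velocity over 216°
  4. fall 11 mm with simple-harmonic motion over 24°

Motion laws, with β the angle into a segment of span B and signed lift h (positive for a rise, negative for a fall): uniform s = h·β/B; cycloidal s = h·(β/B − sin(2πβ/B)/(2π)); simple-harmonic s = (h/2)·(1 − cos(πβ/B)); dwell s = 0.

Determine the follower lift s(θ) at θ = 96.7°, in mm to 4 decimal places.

seg 1 [0°–67.7°] cycloidal, h=9: full span → s += 9 → s = 9.0000
seg 2 [67.7°–120°] cycloidal, h=14: θ=96.7° here. β=29, B=52.3. 14·(0.5545 − sin(2π·0.5545)/(2π)) = 8.5110 → s = 17.5110

17.5110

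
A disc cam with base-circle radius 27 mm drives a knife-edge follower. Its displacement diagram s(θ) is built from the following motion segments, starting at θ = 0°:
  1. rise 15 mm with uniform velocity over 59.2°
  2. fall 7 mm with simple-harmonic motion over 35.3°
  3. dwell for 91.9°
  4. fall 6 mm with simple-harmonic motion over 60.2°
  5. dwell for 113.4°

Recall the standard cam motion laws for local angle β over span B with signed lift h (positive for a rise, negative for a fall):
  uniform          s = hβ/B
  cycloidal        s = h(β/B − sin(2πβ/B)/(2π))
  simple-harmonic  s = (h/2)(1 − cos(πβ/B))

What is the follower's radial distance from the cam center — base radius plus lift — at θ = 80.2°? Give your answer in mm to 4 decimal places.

seg 1 [0°–59.2°] uniform, h=15: full span → s += 15 → s = 15.0000
seg 2 [59.2°–94.5°] simple-harmonic, h=-7: θ=80.2° here. β=21, B=35.3. -7/2·(1 − cos(π·0.5949)) = -4.5281 → s = 10.4719
radial distance = base radius + s = 27 + 10.4719 = 37.4719

37.4719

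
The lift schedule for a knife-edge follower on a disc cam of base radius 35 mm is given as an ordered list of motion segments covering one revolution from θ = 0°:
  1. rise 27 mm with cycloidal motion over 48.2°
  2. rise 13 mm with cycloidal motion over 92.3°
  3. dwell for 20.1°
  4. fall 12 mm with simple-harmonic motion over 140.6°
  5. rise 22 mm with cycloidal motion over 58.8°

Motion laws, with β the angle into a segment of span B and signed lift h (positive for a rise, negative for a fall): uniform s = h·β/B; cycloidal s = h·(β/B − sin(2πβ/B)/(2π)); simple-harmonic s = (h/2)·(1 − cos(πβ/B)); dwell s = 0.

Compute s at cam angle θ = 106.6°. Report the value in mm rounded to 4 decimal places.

seg 1 [0°–48.2°] cycloidal, h=27: full span → s += 27 → s = 27.0000
seg 2 [48.2°–140.5°] cycloidal, h=13: θ=106.6° here. β=58.4, B=92.3. 13·(0.6327 − sin(2π·0.6327)/(2π)) = 9.7576 → s = 36.7576

36.7576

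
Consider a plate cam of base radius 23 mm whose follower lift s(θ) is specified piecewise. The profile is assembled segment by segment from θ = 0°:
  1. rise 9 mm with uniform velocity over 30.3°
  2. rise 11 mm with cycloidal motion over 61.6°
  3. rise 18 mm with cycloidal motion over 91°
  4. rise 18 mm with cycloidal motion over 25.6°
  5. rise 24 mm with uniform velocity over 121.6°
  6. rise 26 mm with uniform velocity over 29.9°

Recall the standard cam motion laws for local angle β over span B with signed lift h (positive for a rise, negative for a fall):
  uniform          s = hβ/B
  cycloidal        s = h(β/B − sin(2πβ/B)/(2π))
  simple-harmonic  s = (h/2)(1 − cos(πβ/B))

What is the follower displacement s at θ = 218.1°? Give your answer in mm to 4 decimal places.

seg 1 [0°–30.3°] uniform, h=9: full span → s += 9 → s = 9.0000
seg 2 [30.3°–91.9°] cycloidal, h=11: full span → s += 11 → s = 20.0000
seg 3 [91.9°–182.9°] cycloidal, h=18: full span → s += 18 → s = 38.0000
seg 4 [182.9°–208.5°] cycloidal, h=18: full span → s += 18 → s = 56.0000
seg 5 [208.5°–330.1°] uniform, h=24: θ=218.1° here. β=9.6, B=121.6. 24·9.6/121.6 = 1.8947 → s = 57.8947

57.8947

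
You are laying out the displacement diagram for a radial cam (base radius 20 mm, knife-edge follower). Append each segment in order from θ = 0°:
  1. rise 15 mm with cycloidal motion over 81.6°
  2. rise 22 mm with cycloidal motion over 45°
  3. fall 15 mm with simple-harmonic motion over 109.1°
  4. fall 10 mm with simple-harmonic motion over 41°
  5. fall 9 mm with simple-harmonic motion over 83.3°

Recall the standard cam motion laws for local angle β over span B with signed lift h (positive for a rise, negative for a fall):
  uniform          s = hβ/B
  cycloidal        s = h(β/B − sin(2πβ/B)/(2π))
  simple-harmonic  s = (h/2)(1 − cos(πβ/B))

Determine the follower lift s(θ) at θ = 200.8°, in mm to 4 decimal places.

seg 1 [0°–81.6°] cycloidal, h=15: full span → s += 15 → s = 15.0000
seg 2 [81.6°–126.6°] cycloidal, h=22: full span → s += 22 → s = 37.0000
seg 3 [126.6°–235.7°] simple-harmonic, h=-15: θ=200.8° here. β=74.2, B=109.1. -15/2·(1 − cos(π·0.6801)) = -11.5209 → s = 25.4791

25.4791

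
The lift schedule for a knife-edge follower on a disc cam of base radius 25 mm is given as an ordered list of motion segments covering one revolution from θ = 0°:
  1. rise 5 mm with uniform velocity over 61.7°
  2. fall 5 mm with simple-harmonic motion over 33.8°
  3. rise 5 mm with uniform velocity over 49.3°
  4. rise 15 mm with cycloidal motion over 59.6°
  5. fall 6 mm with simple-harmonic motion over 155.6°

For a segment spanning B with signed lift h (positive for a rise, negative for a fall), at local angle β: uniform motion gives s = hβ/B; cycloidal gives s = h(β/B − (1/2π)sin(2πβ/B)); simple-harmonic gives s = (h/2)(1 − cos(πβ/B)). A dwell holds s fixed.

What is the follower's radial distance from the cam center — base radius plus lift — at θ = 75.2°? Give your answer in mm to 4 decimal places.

seg 1 [0°–61.7°] uniform, h=5: full span → s += 5 → s = 5.0000
seg 2 [61.7°–95.5°] simple-harmonic, h=-5: θ=75.2° here. β=13.5, B=33.8. -5/2·(1 − cos(π·0.3994)) = -1.7230 → s = 3.2770
radial distance = base radius + s = 25 + 3.2770 = 28.2770

28.2770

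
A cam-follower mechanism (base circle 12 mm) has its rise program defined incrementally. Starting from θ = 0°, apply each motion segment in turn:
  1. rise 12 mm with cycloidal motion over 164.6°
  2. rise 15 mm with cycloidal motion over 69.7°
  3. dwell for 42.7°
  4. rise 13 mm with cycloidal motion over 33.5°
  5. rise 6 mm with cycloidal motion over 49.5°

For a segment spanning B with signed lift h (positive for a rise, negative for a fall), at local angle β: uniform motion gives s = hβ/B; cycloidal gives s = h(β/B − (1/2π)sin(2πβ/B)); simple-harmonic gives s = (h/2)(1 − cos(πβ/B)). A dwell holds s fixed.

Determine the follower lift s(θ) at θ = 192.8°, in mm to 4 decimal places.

seg 1 [0°–164.6°] cycloidal, h=12: full span → s += 12 → s = 12.0000
seg 2 [164.6°–234.3°] cycloidal, h=15: θ=192.8° here. β=28.2, B=69.7. 15·(0.4046 − sin(2π·0.4046)/(2π)) = 4.7219 → s = 16.7219

16.7219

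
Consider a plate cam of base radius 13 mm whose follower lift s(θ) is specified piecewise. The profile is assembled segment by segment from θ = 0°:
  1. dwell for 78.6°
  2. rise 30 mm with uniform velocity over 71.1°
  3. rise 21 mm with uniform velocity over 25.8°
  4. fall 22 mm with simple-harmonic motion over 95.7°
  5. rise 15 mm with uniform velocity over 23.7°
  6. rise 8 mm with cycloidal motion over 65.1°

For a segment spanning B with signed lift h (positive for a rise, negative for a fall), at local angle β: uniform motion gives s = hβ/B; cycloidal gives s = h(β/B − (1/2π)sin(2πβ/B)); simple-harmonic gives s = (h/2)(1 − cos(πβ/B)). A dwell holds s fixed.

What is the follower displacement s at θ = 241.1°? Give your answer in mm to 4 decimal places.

seg 1 [0°–78.6°] dwell: s stays 0.0000
seg 2 [78.6°–149.7°] uniform, h=30: full span → s += 30 → s = 30.0000
seg 3 [149.7°–175.5°] uniform, h=21: full span → s += 21 → s = 51.0000
seg 4 [175.5°–271.2°] simple-harmonic, h=-22: θ=241.1° here. β=65.6, B=95.7. -22/2·(1 − cos(π·0.6855)) = -17.0530 → s = 33.9470

33.9470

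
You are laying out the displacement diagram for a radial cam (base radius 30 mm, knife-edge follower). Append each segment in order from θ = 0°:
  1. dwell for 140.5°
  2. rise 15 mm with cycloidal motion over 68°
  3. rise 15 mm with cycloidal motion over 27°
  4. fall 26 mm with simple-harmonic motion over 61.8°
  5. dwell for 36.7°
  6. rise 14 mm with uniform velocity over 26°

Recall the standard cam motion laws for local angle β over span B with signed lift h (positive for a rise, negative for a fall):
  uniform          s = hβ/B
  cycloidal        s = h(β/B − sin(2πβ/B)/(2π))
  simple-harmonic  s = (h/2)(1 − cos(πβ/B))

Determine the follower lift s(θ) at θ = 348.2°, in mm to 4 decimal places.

seg 1 [0°–140.5°] dwell: s stays 0.0000
seg 2 [140.5°–208.5°] cycloidal, h=15: full span → s += 15 → s = 15.0000
seg 3 [208.5°–235.5°] cycloidal, h=15: full span → s += 15 → s = 30.0000
seg 4 [235.5°–297.3°] simple-harmonic, h=-26: full span → s += -26 → s = 4.0000
seg 5 [297.3°–334°] dwell: s stays 4.0000
seg 6 [334°–360°] uniform, h=14: θ=348.2° here. β=14.2, B=26. 14·14.2/26 = 7.6462 → s = 11.6462

11.6462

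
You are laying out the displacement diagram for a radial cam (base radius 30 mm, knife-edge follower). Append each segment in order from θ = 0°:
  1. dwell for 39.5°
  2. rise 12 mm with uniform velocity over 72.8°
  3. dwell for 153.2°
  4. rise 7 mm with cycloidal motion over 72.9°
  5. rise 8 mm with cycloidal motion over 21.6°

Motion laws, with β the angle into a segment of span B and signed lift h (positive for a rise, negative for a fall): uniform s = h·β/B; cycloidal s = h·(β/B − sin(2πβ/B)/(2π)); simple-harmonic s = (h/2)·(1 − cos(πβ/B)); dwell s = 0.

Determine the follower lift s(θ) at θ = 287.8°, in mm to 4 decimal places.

seg 1 [0°–39.5°] dwell: s stays 0.0000
seg 2 [39.5°–112.3°] uniform, h=12: full span → s += 12 → s = 12.0000
seg 3 [112.3°–265.5°] dwell: s stays 12.0000
seg 4 [265.5°–338.4°] cycloidal, h=7: θ=287.8° here. β=22.3, B=72.9. 7·(0.3059 − sin(2π·0.3059)/(2π)) = 1.0952 → s = 13.0952

13.0952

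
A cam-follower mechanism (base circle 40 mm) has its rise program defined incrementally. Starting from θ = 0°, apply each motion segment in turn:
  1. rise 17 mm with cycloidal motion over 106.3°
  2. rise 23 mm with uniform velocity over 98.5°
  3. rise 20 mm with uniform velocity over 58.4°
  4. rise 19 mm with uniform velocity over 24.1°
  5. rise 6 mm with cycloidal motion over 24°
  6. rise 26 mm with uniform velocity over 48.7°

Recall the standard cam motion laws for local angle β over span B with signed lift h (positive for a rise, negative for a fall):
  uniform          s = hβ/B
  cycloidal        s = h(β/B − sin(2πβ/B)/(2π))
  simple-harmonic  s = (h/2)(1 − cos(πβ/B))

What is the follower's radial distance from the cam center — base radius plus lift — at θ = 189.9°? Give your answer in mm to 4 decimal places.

seg 1 [0°–106.3°] cycloidal, h=17: full span → s += 17 → s = 17.0000
seg 2 [106.3°–204.8°] uniform, h=23: θ=189.9° here. β=83.6, B=98.5. 23·83.6/98.5 = 19.5208 → s = 36.5208
radial distance = base radius + s = 40 + 36.5208 = 76.5208

76.5208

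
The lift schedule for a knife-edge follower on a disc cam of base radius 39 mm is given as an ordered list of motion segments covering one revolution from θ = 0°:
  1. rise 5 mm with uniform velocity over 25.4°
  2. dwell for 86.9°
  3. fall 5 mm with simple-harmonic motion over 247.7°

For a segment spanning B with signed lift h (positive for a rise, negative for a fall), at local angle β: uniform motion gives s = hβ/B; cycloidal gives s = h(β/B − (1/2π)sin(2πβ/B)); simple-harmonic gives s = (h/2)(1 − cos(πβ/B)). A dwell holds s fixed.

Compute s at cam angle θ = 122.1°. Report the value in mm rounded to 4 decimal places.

seg 1 [0°–25.4°] uniform, h=5: full span → s += 5 → s = 5.0000
seg 2 [25.4°–112.3°] dwell: s stays 5.0000
seg 3 [112.3°–360°] simple-harmonic, h=-5: θ=122.1° here. β=9.8, B=247.7. -5/2·(1 − cos(π·0.0396)) = -0.0193 → s = 4.9807

4.9807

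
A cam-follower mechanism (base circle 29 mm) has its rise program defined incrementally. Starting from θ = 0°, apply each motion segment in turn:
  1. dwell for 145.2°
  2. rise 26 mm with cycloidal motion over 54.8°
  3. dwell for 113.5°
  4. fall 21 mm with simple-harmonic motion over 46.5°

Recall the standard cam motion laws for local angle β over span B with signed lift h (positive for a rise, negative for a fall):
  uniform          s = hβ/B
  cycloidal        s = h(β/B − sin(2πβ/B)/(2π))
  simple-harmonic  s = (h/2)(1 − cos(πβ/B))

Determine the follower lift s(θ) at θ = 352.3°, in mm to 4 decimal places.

seg 1 [0°–145.2°] dwell: s stays 0.0000
seg 2 [145.2°–200°] cycloidal, h=26: full span → s += 26 → s = 26.0000
seg 3 [200°–313.5°] dwell: s stays 26.0000
seg 4 [313.5°–360°] simple-harmonic, h=-21: θ=352.3° here. β=38.8, B=46.5. -21/2·(1 − cos(π·0.8344)) = -19.6109 → s = 6.3891

6.3891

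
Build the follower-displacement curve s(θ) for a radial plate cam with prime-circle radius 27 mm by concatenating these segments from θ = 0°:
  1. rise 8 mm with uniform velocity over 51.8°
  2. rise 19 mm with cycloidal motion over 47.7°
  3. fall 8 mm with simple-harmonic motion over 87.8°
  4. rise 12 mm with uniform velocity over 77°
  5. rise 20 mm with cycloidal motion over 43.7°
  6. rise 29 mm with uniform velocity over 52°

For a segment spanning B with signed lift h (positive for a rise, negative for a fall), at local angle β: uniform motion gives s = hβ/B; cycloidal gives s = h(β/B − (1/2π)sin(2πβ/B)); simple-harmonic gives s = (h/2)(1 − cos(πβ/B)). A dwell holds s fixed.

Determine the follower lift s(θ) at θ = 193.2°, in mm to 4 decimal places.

seg 1 [0°–51.8°] uniform, h=8: full span → s += 8 → s = 8.0000
seg 2 [51.8°–99.5°] cycloidal, h=19: full span → s += 19 → s = 27.0000
seg 3 [99.5°–187.3°] simple-harmonic, h=-8: full span → s += -8 → s = 19.0000
seg 4 [187.3°–264.3°] uniform, h=12: θ=193.2° here. β=5.9, B=77. 12·5.9/77 = 0.9195 → s = 19.9195

19.9195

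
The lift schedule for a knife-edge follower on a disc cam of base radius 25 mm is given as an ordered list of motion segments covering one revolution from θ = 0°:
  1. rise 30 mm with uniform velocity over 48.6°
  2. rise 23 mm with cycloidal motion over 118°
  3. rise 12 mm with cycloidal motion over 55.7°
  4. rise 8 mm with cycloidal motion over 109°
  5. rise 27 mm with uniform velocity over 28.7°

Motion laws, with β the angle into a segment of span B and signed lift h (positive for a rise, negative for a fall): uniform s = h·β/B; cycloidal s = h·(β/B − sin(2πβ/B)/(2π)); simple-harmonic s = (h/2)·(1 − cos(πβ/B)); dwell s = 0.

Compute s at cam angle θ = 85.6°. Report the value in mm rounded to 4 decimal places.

seg 1 [0°–48.6°] uniform, h=30: full span → s += 30 → s = 30.0000
seg 2 [48.6°–166.6°] cycloidal, h=23: θ=85.6° here. β=37, B=118. 23·(0.3136 − sin(2π·0.3136)/(2π)) = 3.8393 → s = 33.8393

33.8393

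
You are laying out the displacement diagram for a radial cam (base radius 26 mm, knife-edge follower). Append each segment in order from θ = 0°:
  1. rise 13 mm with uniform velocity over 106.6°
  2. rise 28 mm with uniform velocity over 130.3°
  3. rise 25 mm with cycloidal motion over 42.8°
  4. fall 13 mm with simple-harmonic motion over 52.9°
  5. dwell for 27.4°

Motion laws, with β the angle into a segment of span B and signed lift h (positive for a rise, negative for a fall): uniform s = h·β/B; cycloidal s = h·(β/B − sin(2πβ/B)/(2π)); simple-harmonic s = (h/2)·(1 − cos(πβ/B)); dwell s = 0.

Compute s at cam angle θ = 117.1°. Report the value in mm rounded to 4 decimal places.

seg 1 [0°–106.6°] uniform, h=13: full span → s += 13 → s = 13.0000
seg 2 [106.6°–236.9°] uniform, h=28: θ=117.1° here. β=10.5, B=130.3. 28·10.5/130.3 = 2.2563 → s = 15.2563

15.2563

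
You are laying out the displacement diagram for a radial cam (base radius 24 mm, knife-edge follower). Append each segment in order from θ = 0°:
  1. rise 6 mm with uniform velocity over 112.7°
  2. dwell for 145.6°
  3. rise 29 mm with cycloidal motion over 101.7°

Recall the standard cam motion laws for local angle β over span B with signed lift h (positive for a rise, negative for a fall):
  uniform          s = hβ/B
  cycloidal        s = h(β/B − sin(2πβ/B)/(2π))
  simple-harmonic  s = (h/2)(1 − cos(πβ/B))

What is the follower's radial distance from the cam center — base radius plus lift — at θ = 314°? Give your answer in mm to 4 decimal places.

seg 1 [0°–112.7°] uniform, h=6: full span → s += 6 → s = 6.0000
seg 2 [112.7°–258.3°] dwell: s stays 6.0000
seg 3 [258.3°–360°] cycloidal, h=29: θ=314° here. β=55.7, B=101.7. 29·(0.5477 − sin(2π·0.5477)/(2π)) = 17.2454 → s = 23.2454
radial distance = base radius + s = 24 + 23.2454 = 47.2454

47.2454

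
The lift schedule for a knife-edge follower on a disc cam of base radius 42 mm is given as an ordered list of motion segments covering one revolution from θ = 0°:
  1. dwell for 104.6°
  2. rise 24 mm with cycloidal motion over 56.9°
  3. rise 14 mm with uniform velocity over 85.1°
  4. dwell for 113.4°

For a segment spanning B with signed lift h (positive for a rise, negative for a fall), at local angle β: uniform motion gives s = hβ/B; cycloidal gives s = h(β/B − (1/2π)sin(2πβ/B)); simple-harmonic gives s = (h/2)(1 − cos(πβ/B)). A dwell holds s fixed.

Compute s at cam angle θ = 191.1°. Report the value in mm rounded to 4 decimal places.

seg 1 [0°–104.6°] dwell: s stays 0.0000
seg 2 [104.6°–161.5°] cycloidal, h=24: full span → s += 24 → s = 24.0000
seg 3 [161.5°–246.6°] uniform, h=14: θ=191.1° here. β=29.6, B=85.1. 14·29.6/85.1 = 4.8696 → s = 28.8696

28.8696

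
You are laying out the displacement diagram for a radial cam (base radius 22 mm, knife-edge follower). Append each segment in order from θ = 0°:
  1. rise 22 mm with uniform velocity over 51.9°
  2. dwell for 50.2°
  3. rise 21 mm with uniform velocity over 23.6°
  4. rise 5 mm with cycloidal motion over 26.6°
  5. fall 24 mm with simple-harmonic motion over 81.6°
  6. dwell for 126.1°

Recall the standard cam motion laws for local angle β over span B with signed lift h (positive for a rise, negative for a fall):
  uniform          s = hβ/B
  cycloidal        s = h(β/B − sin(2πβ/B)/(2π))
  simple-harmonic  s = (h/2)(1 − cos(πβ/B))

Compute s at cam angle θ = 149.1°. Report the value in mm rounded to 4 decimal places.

seg 1 [0°–51.9°] uniform, h=22: full span → s += 22 → s = 22.0000
seg 2 [51.9°–102.1°] dwell: s stays 22.0000
seg 3 [102.1°–125.7°] uniform, h=21: full span → s += 21 → s = 43.0000
seg 4 [125.7°–152.3°] cycloidal, h=5: θ=149.1° here. β=23.4, B=26.6. 5·(0.8797 − sin(2π·0.8797)/(2π)) = 4.9443 → s = 47.9443

47.9443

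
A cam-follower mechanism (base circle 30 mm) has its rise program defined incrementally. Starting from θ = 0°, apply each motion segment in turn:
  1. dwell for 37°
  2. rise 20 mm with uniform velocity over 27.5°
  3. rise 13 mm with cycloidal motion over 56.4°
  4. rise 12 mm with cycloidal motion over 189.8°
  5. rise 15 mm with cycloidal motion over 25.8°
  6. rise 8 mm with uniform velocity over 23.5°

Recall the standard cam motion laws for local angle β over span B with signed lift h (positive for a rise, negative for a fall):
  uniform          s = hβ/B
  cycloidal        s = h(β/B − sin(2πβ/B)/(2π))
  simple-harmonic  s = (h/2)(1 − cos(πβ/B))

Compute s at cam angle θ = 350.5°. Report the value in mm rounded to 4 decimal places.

seg 1 [0°–37°] dwell: s stays 0.0000
seg 2 [37°–64.5°] uniform, h=20: full span → s += 20 → s = 20.0000
seg 3 [64.5°–120.9°] cycloidal, h=13: full span → s += 13 → s = 33.0000
seg 4 [120.9°–310.7°] cycloidal, h=12: full span → s += 12 → s = 45.0000
seg 5 [310.7°–336.5°] cycloidal, h=15: full span → s += 15 → s = 60.0000
seg 6 [336.5°–360°] uniform, h=8: θ=350.5° here. β=14, B=23.5. 8·14/23.5 = 4.7660 → s = 64.7660

64.7660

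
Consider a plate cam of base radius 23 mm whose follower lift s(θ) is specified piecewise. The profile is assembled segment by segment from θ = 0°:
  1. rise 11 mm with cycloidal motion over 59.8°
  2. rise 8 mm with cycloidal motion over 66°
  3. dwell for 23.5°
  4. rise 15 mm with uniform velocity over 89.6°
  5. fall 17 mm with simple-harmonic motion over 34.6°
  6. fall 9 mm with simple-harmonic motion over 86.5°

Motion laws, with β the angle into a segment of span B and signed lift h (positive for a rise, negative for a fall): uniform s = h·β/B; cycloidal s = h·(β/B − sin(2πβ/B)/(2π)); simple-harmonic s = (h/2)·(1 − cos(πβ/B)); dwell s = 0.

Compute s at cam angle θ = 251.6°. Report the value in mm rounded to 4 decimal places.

seg 1 [0°–59.8°] cycloidal, h=11: full span → s += 11 → s = 11.0000
seg 2 [59.8°–125.8°] cycloidal, h=8: full span → s += 8 → s = 19.0000
seg 3 [125.8°–149.3°] dwell: s stays 19.0000
seg 4 [149.3°–238.9°] uniform, h=15: full span → s += 15 → s = 34.0000
seg 5 [238.9°–273.5°] simple-harmonic, h=-17: θ=251.6° here. β=12.7, B=34.6. -17/2·(1 − cos(π·0.3671)) = -5.0521 → s = 28.9479

28.9479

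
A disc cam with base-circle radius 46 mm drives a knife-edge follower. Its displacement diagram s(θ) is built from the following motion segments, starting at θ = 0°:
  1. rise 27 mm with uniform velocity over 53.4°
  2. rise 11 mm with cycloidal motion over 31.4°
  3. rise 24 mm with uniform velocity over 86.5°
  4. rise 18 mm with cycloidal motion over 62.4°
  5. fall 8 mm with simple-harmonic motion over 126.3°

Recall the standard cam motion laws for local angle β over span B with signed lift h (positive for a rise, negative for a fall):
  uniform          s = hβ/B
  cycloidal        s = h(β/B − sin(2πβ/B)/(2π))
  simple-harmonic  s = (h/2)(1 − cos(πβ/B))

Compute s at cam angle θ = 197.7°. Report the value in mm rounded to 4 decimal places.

seg 1 [0°–53.4°] uniform, h=27: full span → s += 27 → s = 27.0000
seg 2 [53.4°–84.8°] cycloidal, h=11: full span → s += 11 → s = 38.0000
seg 3 [84.8°–171.3°] uniform, h=24: full span → s += 24 → s = 62.0000
seg 4 [171.3°–233.7°] cycloidal, h=18: θ=197.7° here. β=26.4, B=62.4. 18·(0.4231 − sin(2π·0.4231)/(2π)) = 6.2841 → s = 68.2841

68.2841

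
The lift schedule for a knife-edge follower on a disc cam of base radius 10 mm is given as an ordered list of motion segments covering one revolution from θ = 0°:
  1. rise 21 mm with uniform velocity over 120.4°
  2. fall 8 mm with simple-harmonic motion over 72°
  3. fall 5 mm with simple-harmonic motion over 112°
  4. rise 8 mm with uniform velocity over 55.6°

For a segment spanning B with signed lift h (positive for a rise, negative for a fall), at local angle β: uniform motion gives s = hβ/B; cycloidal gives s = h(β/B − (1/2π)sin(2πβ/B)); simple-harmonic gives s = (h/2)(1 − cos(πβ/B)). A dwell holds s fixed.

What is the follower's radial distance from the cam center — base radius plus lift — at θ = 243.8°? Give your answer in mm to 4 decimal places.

seg 1 [0°–120.4°] uniform, h=21: full span → s += 21 → s = 21.0000
seg 2 [120.4°–192.4°] simple-harmonic, h=-8: full span → s += -8 → s = 13.0000
seg 3 [192.4°–304.4°] simple-harmonic, h=-5: θ=243.8° here. β=51.4, B=112. -5/2·(1 − cos(π·0.4589)) = -2.1783 → s = 10.8217
radial distance = base radius + s = 10 + 10.8217 = 20.8217

20.8217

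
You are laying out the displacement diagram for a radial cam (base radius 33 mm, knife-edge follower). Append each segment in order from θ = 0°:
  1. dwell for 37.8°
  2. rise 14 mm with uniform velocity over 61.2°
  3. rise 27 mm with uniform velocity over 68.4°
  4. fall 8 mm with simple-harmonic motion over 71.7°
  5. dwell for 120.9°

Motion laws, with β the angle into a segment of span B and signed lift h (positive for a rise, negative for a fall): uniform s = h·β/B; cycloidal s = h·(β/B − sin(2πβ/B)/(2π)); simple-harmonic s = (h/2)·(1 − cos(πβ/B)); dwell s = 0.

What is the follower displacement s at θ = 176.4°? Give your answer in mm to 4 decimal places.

seg 1 [0°–37.8°] dwell: s stays 0.0000
seg 2 [37.8°–99°] uniform, h=14: full span → s += 14 → s = 14.0000
seg 3 [99°–167.4°] uniform, h=27: full span → s += 27 → s = 41.0000
seg 4 [167.4°–239.1°] simple-harmonic, h=-8: θ=176.4° here. β=9, B=71.7. -8/2·(1 − cos(π·0.1255)) = -0.3070 → s = 40.6930

40.6930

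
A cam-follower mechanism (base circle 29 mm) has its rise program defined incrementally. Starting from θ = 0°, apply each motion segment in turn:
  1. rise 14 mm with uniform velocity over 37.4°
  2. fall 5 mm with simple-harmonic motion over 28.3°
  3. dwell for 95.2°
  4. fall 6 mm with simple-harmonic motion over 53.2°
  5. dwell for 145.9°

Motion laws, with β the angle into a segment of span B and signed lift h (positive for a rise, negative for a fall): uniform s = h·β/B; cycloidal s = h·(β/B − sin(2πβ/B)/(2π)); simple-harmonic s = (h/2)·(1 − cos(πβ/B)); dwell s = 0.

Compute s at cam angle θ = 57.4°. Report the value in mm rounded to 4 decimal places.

seg 1 [0°–37.4°] uniform, h=14: full span → s += 14 → s = 14.0000
seg 2 [37.4°–65.7°] simple-harmonic, h=-5: θ=57.4° here. β=20, B=28.3. -5/2·(1 − cos(π·0.7067)) = -4.0118 → s = 9.9882

9.9882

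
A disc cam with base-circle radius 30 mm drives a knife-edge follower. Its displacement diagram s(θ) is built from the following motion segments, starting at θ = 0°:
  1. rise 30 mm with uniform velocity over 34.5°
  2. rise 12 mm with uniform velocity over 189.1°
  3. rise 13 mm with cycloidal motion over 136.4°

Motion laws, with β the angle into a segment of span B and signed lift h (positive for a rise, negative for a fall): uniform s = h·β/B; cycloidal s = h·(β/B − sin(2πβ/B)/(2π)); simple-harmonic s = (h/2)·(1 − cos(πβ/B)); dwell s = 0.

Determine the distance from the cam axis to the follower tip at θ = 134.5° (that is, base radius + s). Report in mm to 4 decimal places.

seg 1 [0°–34.5°] uniform, h=30: full span → s += 30 → s = 30.0000
seg 2 [34.5°–223.6°] uniform, h=12: θ=134.5° here. β=100, B=189.1. 12·100/189.1 = 6.3458 → s = 36.3458
radial distance = base radius + s = 30 + 36.3458 = 66.3458

66.3458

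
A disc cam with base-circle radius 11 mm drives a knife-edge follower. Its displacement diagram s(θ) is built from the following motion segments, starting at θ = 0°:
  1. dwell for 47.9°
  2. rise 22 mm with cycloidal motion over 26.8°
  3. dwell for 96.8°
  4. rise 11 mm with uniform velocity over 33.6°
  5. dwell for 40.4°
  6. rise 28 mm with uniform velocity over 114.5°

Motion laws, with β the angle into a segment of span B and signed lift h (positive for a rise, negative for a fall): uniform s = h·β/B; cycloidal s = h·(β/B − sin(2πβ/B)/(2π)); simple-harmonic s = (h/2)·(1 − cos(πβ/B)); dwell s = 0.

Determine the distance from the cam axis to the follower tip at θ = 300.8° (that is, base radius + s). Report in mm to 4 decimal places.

seg 1 [0°–47.9°] dwell: s stays 0.0000
seg 2 [47.9°–74.7°] cycloidal, h=22: full span → s += 22 → s = 22.0000
seg 3 [74.7°–171.5°] dwell: s stays 22.0000
seg 4 [171.5°–205.1°] uniform, h=11: full span → s += 11 → s = 33.0000
seg 5 [205.1°–245.5°] dwell: s stays 33.0000
seg 6 [245.5°–360°] uniform, h=28: θ=300.8° here. β=55.3, B=114.5. 28·55.3/114.5 = 13.5231 → s = 46.5231
radial distance = base radius + s = 11 + 46.5231 = 57.5231

57.5231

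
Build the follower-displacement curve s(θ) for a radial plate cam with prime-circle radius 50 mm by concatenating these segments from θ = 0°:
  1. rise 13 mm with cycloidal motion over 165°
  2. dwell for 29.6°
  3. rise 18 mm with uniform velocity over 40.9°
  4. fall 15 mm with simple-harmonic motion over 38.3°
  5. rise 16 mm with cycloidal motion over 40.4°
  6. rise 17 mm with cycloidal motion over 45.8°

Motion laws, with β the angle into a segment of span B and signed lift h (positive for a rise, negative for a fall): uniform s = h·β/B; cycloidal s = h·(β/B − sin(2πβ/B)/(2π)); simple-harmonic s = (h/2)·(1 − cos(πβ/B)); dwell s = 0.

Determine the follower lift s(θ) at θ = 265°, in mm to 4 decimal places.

seg 1 [0°–165°] cycloidal, h=13: full span → s += 13 → s = 13.0000
seg 2 [165°–194.6°] dwell: s stays 13.0000
seg 3 [194.6°–235.5°] uniform, h=18: full span → s += 18 → s = 31.0000
seg 4 [235.5°–273.8°] simple-harmonic, h=-15: θ=265° here. β=29.5, B=38.3. -15/2·(1 − cos(π·0.7702)) = -13.1295 → s = 17.8705

17.8705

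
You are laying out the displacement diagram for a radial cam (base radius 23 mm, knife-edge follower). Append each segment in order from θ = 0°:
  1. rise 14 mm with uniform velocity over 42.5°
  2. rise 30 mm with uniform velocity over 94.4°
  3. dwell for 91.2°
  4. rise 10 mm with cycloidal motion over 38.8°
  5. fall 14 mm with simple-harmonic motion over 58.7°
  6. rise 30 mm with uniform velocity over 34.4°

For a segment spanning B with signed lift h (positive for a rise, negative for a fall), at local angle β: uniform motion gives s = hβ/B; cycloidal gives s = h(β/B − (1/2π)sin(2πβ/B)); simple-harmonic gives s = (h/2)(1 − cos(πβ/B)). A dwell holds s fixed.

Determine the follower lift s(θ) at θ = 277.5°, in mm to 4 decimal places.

seg 1 [0°–42.5°] uniform, h=14: full span → s += 14 → s = 14.0000
seg 2 [42.5°–136.9°] uniform, h=30: full span → s += 30 → s = 44.0000
seg 3 [136.9°–228.1°] dwell: s stays 44.0000
seg 4 [228.1°–266.9°] cycloidal, h=10: full span → s += 10 → s = 54.0000
seg 5 [266.9°–325.6°] simple-harmonic, h=-14: θ=277.5° here. β=10.6, B=58.7. -14/2·(1 − cos(π·0.1806)) = -1.0965 → s = 52.9035

52.9035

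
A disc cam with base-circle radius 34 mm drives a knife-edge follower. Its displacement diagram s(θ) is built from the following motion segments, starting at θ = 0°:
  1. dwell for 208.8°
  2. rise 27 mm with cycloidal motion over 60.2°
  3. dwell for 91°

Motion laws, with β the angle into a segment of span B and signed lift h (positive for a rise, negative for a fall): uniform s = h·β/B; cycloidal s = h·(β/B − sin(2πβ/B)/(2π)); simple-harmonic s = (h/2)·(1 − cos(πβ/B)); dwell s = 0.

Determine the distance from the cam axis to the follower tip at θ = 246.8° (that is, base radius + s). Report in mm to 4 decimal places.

seg 1 [0°–208.8°] dwell: s stays 0.0000
seg 2 [208.8°–269°] cycloidal, h=27: θ=246.8° here. β=38, B=60.2. 27·(0.6312 − sin(2π·0.6312)/(2π)) = 20.1983 → s = 20.1983
radial distance = base radius + s = 34 + 20.1983 = 54.1983

54.1983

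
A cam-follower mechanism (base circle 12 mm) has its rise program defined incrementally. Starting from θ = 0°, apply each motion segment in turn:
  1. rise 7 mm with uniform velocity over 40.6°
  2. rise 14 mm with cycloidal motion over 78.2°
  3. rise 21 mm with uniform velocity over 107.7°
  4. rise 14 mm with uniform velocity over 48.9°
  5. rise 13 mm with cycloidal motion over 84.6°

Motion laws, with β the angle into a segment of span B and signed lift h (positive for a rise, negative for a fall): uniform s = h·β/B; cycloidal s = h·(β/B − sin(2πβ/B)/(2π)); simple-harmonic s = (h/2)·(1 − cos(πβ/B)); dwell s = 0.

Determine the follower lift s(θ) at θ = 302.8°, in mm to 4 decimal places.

seg 1 [0°–40.6°] uniform, h=7: full span → s += 7 → s = 7.0000
seg 2 [40.6°–118.8°] cycloidal, h=14: full span → s += 14 → s = 21.0000
seg 3 [118.8°–226.5°] uniform, h=21: full span → s += 21 → s = 42.0000
seg 4 [226.5°–275.4°] uniform, h=14: full span → s += 14 → s = 56.0000
seg 5 [275.4°–360°] cycloidal, h=13: θ=302.8° here. β=27.4, B=84.6. 13·(0.3239 − sin(2π·0.3239)/(2π)) = 2.3603 → s = 58.3603

58.3603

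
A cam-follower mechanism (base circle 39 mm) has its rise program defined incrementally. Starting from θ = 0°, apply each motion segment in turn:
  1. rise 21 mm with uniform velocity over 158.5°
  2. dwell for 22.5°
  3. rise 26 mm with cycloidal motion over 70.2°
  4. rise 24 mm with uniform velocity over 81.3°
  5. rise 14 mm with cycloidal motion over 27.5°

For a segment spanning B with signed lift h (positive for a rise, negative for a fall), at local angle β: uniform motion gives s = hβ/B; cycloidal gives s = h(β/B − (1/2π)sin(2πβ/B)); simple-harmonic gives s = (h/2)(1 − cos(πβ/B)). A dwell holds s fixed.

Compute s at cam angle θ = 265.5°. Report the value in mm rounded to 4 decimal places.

seg 1 [0°–158.5°] uniform, h=21: full span → s += 21 → s = 21.0000
seg 2 [158.5°–181°] dwell: s stays 21.0000
seg 3 [181°–251.2°] cycloidal, h=26: full span → s += 26 → s = 47.0000
seg 4 [251.2°–332.5°] uniform, h=24: θ=265.5° here. β=14.3, B=81.3. 24·14.3/81.3 = 4.2214 → s = 51.2214

51.2214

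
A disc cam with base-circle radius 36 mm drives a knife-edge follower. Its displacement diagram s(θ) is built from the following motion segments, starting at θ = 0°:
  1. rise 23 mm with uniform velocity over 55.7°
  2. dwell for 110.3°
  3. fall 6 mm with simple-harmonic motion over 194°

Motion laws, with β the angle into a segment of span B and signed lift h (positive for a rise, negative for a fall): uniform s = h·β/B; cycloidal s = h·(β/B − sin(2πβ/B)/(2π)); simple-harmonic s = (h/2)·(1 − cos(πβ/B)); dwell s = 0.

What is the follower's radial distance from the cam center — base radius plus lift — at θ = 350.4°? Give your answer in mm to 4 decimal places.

seg 1 [0°–55.7°] uniform, h=23: full span → s += 23 → s = 23.0000
seg 2 [55.7°–166°] dwell: s stays 23.0000
seg 3 [166°–360°] simple-harmonic, h=-6: θ=350.4° here. β=184.4, B=194. -6/2·(1 − cos(π·0.9505)) = -5.9638 → s = 17.0362
radial distance = base radius + s = 36 + 17.0362 = 53.0362

53.0362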